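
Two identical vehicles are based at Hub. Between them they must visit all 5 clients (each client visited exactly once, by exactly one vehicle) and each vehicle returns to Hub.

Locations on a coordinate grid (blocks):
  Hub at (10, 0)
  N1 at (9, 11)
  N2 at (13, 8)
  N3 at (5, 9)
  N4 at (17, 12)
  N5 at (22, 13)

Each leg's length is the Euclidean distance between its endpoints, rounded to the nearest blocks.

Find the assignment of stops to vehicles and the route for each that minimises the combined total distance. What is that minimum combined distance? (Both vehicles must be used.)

63 blocks — the smallest possible combined total.

Check every non-empty split of the stops between the two vehicles; for each half take its own optimal tour:
  {N1} + {N2, N3, N4, N5}: 22 + 46 = 68
  {N2} + {N1, N3, N4, N5}: 18 + 45 = 63
  {N1, N2} + {N3, N4, N5}: 25 + 45 = 70
  {N3} + {N1, N2, N4, N5}: 20 + 43 = 63
  {N1, N3} + {N2, N4, N5}: 25 + 38 = 63
  {N2, N3} + {N1, N4, N5}: 27 + 42 = 69
  … (15 splits in total)
Best: vehicle 1 Hub → N2 → Hub = 18; vehicle 2 Hub → N3 → N1 → N4 → N5 → Hub = 45; combined 63.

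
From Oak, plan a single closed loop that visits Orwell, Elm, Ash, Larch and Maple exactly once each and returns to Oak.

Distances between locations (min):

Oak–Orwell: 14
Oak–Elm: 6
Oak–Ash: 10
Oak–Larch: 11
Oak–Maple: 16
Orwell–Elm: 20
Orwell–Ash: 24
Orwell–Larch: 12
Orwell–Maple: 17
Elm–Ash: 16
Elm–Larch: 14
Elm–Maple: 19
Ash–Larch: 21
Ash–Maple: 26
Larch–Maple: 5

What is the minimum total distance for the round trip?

With 5 stops there are 5!/2 = 60 distinct round trips (a route and its reverse cost the same).
Oak → Orwell → Elm → Ash → Larch → Maple → Oak: 14+20+16+21+5+16 = 92
Oak → Orwell → Elm → Ash → Maple → Larch → Oak: 14+20+16+26+5+11 = 92
Oak → Orwell → Elm → Larch → Ash → Maple → Oak: 14+20+14+21+26+16 = 111
Oak → Orwell → Elm → Larch → Maple → Ash → Oak: 14+20+14+5+26+10 = 89
Oak → Orwell → Elm → Maple → Ash → Larch → Oak: 14+20+19+26+21+11 = 111
Oak → Orwell → Elm → Maple → Larch → Ash → Oak: 14+20+19+5+21+10 = 89
Oak → Orwell → Ash → Elm → Larch → Maple → Oak: 14+24+16+14+5+16 = 89
Oak → Orwell → Ash → Elm → Maple → Larch → Oak: 14+24+16+19+5+11 = 89
Oak → Orwell → Ash → Larch → Elm → Maple → Oak: 14+24+21+14+19+16 = 108
Oak → Orwell → Ash → Larch → Maple → Elm → Oak: 14+24+21+5+19+6 = 89
Oak → Orwell → Ash → Maple → Elm → Larch → Oak: 14+24+26+19+14+11 = 108
Oak → Orwell → Ash → Maple → Larch → Elm → Oak: 14+24+26+5+14+6 = 89
Oak → Orwell → Larch → Elm → Ash → Maple → Oak: 14+12+14+16+26+16 = 98
Oak → Orwell → Larch → Elm → Maple → Ash → Oak: 14+12+14+19+26+10 = 95
… (46 more)
Oak → Orwell → Larch → Maple → Elm → Ash → Oak: 14+12+5+19+16+10 = 76  ← best
The minimum is 76.
One optimal route: Oak → Orwell → Larch → Maple → Elm → Ash → Oak (or its reverse).

76 min — the shortest possible round trip.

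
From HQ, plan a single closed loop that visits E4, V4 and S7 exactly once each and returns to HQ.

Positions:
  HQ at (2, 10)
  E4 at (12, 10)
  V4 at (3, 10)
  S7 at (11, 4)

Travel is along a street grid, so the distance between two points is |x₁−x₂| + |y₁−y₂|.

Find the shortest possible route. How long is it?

There are 3 distinct closed tours to check (reversals are equivalent).
HQ→E4→V4→S7→HQ: 10+9+14+15 = 48
HQ→E4→S7→V4→HQ: 10+7+14+1 = 32
HQ→V4→E4→S7→HQ: 1+9+7+15 = 32
The minimum is 32.
One optimal route: HQ → E4 → S7 → V4 → HQ (or its reverse).

Minimum total distance: 32.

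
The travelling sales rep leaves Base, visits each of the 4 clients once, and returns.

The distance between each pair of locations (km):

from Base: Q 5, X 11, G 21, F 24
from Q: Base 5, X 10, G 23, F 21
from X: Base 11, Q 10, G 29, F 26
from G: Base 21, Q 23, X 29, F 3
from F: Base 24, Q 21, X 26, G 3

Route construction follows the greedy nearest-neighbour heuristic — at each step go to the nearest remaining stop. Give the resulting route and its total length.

Base → [Q:5 / X:11 / G:21 / F:24] → Q (5)
Q → [X:10 / F:21 / G:23] → X (10)
X → [F:26 / G:29] → F (26)
F → [G:3] → G (3)
Return G→Base: 21.
Total = 5 + 10 + 26 + 3 + 21 = 65.

Nearest-neighbour total = 65 km; route Base → Q → X → F → G → Base.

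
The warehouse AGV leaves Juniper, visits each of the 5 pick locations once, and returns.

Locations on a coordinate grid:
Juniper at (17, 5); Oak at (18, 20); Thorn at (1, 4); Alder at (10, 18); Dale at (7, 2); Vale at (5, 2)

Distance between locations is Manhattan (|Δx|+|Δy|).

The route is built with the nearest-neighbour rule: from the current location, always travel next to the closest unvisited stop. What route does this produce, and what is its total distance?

At Juniper the remaining stops are Dale 13, Vale 15, Oak 16, Thorn 17, Alder 20; go to Dale.
At Dale the remaining stops are Vale 2, Thorn 8, Alder 19, Oak 29; go to Vale.
At Vale the remaining stops are Thorn 6, Alder 21, Oak 31; go to Thorn.
At Thorn the remaining stops are Alder 23, Oak 33; go to Alder.
At Alder the remaining stops are Oak 10; go to Oak.
Return Oak→Juniper: 16.
Total = 13 + 2 + 6 + 23 + 10 + 16 = 70.

Total distance 70 via the nearest-neighbour route Juniper → Dale → Vale → Thorn → Alder → Oak → Juniper.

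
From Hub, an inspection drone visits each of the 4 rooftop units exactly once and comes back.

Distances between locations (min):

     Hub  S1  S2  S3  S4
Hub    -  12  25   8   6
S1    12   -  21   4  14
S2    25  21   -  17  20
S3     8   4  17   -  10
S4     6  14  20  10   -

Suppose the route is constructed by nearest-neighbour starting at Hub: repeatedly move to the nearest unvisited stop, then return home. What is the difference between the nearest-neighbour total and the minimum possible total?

Excess over optimum: 7 min.

Hub: S4=6, S3=8, S1=12, S2=25 ⇒ S4
S4: S3=10, S1=14, S2=20 ⇒ S3
S3: S1=4, S2=17 ⇒ S1
S1: S2=21 ⇒ S2
NN route Hub → S4 → S3 → S1 → S2 → Hub costs 66.
Optimal: Hub → S1 → S3 → S2 → S4 → Hub costs 59 (by enumerating all 12 distinct tours).
Excess = 66 − 59 = 7.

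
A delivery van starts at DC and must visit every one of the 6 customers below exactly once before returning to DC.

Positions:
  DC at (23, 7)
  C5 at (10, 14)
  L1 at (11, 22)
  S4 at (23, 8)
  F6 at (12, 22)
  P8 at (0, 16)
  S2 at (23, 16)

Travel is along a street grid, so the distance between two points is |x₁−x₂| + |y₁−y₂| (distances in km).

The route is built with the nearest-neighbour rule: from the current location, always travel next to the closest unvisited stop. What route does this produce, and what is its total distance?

DC → [S4:1 / S2:9 / C5:20 / F6:26 / L1:27 / P8:32] → S4 (1)
S4 → [S2:8 / C5:19 / F6:25 / L1:26 / P8:31] → S2 (8)
S2 → [C5:15 / F6:17 / L1:18 / P8:23] → C5 (15)
C5 → [L1:9 / F6:10 / P8:12] → L1 (9)
L1 → [F6:1 / P8:17] → F6 (1)
F6 → [P8:18] → P8 (18)
Return P8→DC: 32.
Total = 1 + 8 + 15 + 9 + 1 + 18 + 32 = 84.

Total distance 84 km via the nearest-neighbour route DC → S4 → S2 → C5 → L1 → F6 → P8 → DC.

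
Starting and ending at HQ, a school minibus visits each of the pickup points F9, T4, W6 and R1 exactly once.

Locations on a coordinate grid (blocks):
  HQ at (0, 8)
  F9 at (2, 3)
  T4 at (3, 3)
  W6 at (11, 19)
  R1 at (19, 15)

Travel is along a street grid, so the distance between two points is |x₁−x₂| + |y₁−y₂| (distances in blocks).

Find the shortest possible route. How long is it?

70 blocks — the shortest possible round trip.

HQ→F9→T4→W6→R1→HQ: 7+1+24+12+26 = 70
HQ→F9→T4→R1→W6→HQ: 7+1+28+12+22 = 70
HQ→F9→W6→T4→R1→HQ: 7+25+24+28+26 = 110
HQ→F9→W6→R1→T4→HQ: 7+25+12+28+8 = 80
HQ→F9→R1→T4→W6→HQ: 7+29+28+24+22 = 110
HQ→F9→R1→W6→T4→HQ: 7+29+12+24+8 = 80
HQ→T4→F9→W6→R1→HQ: 8+1+25+12+26 = 72
HQ→T4→F9→R1→W6→HQ: 8+1+29+12+22 = 72
HQ→T4→W6→F9→R1→HQ: 8+24+25+29+26 = 112
HQ→T4→R1→F9→W6→HQ: 8+28+29+25+22 = 112
HQ→W6→F9→T4→R1→HQ: 22+25+1+28+26 = 102
HQ→W6→T4→F9→R1→HQ: 22+24+1+29+26 = 102
The minimum is 70.
One optimal route: HQ → F9 → T4 → W6 → R1 → HQ (or its reverse).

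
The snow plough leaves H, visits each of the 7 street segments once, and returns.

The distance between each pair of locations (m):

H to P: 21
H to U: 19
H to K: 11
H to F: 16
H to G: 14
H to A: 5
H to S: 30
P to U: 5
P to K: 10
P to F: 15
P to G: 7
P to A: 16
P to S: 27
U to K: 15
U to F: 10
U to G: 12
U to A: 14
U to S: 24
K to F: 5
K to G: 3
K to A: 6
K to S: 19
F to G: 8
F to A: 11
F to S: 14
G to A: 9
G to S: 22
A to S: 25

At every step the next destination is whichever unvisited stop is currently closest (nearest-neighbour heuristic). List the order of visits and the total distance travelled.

Total distance 80 m via the nearest-neighbour route H → A → K → G → P → U → F → S → H.

At H the remaining stops are A 5, K 11, G 14, F 16, U 19, P 21, S 30; go to A.
At A the remaining stops are K 6, G 9, F 11, U 14, P 16, S 25; go to K.
At K the remaining stops are G 3, F 5, P 10, U 15, S 19; go to G.
At G the remaining stops are P 7, F 8, U 12, S 22; go to P.
At P the remaining stops are U 5, F 15, S 27; go to U.
At U the remaining stops are F 10, S 24; go to F.
At F the remaining stops are S 14; go to S.
Return S→H: 30.
Total = 5 + 6 + 3 + 7 + 5 + 10 + 14 + 30 = 80.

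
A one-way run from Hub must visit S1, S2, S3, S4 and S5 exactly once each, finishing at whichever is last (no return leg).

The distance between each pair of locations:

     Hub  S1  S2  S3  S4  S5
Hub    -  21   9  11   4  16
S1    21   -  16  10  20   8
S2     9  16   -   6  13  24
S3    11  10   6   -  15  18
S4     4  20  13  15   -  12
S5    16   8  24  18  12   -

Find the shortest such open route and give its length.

Shortest open route: 40.

There are 5! = 120 possible orderings.
Hub - S1 - S2 - S3 - S4 - S5: 21+16+6+15+12 = 70
Hub - S1 - S2 - S3 - S5 - S4: 21+16+6+18+12 = 73
Hub - S1 - S2 - S4 - S3 - S5: 21+16+13+15+18 = 83
Hub - S1 - S2 - S4 - S5 - S3: 21+16+13+12+18 = 80
Hub - S1 - S2 - S5 - S3 - S4: 21+16+24+18+15 = 94
Hub - S1 - S2 - S5 - S4 - S3: 21+16+24+12+15 = 88
Hub - S1 - S3 - S2 - S4 - S5: 21+10+6+13+12 = 62
Hub - S1 - S3 - S2 - S5 - S4: 21+10+6+24+12 = 73
Hub - S1 - S3 - S4 - S2 - S5: 21+10+15+13+24 = 83
Hub - S1 - S3 - S4 - S5 - S2: 21+10+15+12+24 = 82
Hub - S1 - S3 - S5 - S2 - S4: 21+10+18+24+13 = 86
Hub - S1 - S3 - S5 - S4 - S2: 21+10+18+12+13 = 74
Hub - S1 - S4 - S2 - S3 - S5: 21+20+13+6+18 = 78
Hub - S1 - S4 - S2 - S5 - S3: 21+20+13+24+18 = 96
… (106 more)
Hub - S4 - S5 - S1 - S3 - S2: 4+12+8+10+6 = 40  ← best
The minimum is 40.
One shortest path: Hub → S4 → S5 → S1 → S3 → S2.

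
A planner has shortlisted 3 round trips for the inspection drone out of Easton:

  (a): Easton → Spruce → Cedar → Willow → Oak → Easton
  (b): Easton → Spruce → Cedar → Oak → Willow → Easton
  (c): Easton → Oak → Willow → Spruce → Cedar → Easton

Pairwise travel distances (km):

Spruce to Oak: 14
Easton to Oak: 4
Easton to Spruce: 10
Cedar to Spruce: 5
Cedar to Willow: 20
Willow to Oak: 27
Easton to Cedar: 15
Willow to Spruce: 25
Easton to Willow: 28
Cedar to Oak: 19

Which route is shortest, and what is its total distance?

Shortest is (a), total 66 km.

(a): 10 + 5 + 20 + 27 + 4 = 66
(b): 10 + 5 + 19 + 27 + 28 = 89
(c): 4 + 27 + 25 + 5 + 15 = 76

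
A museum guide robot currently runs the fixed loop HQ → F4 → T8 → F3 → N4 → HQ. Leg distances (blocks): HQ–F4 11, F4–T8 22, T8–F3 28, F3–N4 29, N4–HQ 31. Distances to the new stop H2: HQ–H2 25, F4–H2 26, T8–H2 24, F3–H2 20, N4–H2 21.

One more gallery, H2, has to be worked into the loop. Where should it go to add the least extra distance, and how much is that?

+12 blocks — insert H2 between F3 and N4.

Insertion cost between consecutive stops i–j is d(i,H2) + d(H2,j) − d(i,j):
  between HQ and F4: 25 + 26 − 11 = 40
  between F4 and T8: 26 + 24 − 22 = 28
  between T8 and F3: 24 + 20 − 28 = 16
  between F3 and N4: 20 + 21 − 29 = 12
  between N4 and HQ: 21 + 25 − 31 = 15
Cheapest insertion is between F3 and N4, adding 12.
New total = 121 + 12 = 133.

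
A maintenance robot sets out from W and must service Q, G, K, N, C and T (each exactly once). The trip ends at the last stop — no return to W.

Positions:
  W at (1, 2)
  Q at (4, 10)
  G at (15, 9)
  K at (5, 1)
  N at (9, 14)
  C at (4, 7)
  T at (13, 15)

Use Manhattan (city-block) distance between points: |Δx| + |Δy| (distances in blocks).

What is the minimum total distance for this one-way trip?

Minimum one-way distance = 37 blocks.

There are 6! = 720 possible orderings.
W → Q → G → K → N → C → T: 11+12+18+17+12+17 = 87
W → Q → G → K → N → T → C: 11+12+18+17+5+17 = 80
W → Q → G → K → C → N → T: 11+12+18+7+12+5 = 65
W → Q → G → K → C → T → N: 11+12+18+7+17+5 = 70
W → Q → G → K → T → N → C: 11+12+18+22+5+12 = 80
W → Q → G → K → T → C → N: 11+12+18+22+17+12 = 92
W → Q → G → N → K → C → T: 11+12+11+17+7+17 = 75
W → Q → G → N → K → T → C: 11+12+11+17+22+17 = 90
… (712 more)
W → K → C → Q → N → T → G: 5+7+3+9+5+8 = 37  ← best
The minimum is 37.
One shortest path: W → K → C → Q → N → T → G.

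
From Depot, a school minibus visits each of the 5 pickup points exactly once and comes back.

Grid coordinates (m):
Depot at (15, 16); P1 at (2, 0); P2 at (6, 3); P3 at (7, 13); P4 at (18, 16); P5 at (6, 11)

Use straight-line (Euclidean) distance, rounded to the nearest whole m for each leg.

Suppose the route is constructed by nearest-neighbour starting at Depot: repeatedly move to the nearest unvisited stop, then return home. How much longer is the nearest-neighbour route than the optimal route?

The nearest-neighbour route is 1 m longer than optimal.

From Depot: P4=3, P3=9, P5=10, P2=16, P1=21 → choose P4 (3).
From P4: P3=11, P5=13, P2=18, P1=23 → choose P3 (11).
From P3: P5=2, P2=10, P1=14 → choose P5 (2).
From P5: P2=8, P1=12 → choose P2 (8).
From P2: P1=5 → choose P1 (5).
NN route Depot → P4 → P3 → P5 → P2 → P1 → Depot costs 50.
Optimal: Depot → P2 → P1 → P5 → P3 → P4 → Depot costs 49 (by enumerating all 60 distinct tours).
Excess = 50 − 49 = 1.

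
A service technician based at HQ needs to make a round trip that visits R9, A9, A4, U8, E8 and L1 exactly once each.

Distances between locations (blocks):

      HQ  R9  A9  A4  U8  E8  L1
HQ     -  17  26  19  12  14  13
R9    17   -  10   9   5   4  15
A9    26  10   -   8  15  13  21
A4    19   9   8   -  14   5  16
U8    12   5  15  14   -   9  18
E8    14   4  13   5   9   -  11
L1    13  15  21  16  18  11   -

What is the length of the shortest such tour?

HQ→R9→A9→A4→U8→E8→L1→HQ: 17+10+8+14+9+11+13 = 82
HQ→R9→A9→A4→U8→L1→E8→HQ: 17+10+8+14+18+11+14 = 92
HQ→R9→A9→A4→E8→U8→L1→HQ: 17+10+8+5+9+18+13 = 80
HQ→R9→A9→A4→E8→L1→U8→HQ: 17+10+8+5+11+18+12 = 81
HQ→R9→A9→A4→L1→U8→E8→HQ: 17+10+8+16+18+9+14 = 92
HQ→R9→A9→A4→L1→E8→U8→HQ: 17+10+8+16+11+9+12 = 83
HQ→R9→A9→U8→A4→E8→L1→HQ: 17+10+15+14+5+11+13 = 85
HQ→R9→A9→U8→A4→L1→E8→HQ: 17+10+15+14+16+11+14 = 97
… (352 more)
HQ→U8→R9→A9→A4→E8→L1→HQ: 12+5+10+8+5+11+13 = 64  ← best
The minimum is 64.
One optimal route: HQ → U8 → R9 → A9 → A4 → E8 → L1 → HQ (or its reverse).

64 blocks — the shortest possible round trip.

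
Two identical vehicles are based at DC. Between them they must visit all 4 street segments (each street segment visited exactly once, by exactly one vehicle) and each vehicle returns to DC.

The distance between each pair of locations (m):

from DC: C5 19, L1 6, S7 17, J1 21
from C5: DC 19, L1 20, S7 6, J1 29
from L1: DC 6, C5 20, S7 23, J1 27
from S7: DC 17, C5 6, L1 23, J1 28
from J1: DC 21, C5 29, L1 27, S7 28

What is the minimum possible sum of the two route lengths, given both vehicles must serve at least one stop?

Check every non-empty split of the stops between the two vehicles; for each half take its own optimal tour:
  {C5} + {L1, S7, J1}: 38 + 78 = 116
  {L1} + {C5, S7, J1}: 12 + 73 = 85
  {C5, L1} + {S7, J1}: 45 + 66 = 111
  {S7} + {C5, L1, J1}: 34 + 76 = 110
  {C5, S7} + {L1, J1}: 42 + 54 = 96
  {L1, S7} + {C5, J1}: 46 + 69 = 115
  … (7 splits in total)
Best: vehicle 1 DC → L1 → DC = 12; vehicle 2 DC → S7 → C5 → J1 → DC = 73; combined 85.

85 m — the smallest possible combined total.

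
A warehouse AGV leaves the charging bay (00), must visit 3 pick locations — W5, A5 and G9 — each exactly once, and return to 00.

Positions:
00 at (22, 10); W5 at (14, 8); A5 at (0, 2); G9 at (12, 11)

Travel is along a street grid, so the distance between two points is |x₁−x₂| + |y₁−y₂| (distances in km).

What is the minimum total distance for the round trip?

With 3 stops there are 3!/2 = 3 distinct round trips (a route and its reverse cost the same).
00-W5-A5-G9-00: 10+20+21+11 = 62
00-W5-G9-A5-00: 10+5+21+30 = 66
00-A5-W5-G9-00: 30+20+5+11 = 66
The minimum is 62.
One optimal route: 00 → W5 → A5 → G9 → 00 (or its reverse).

Shortest round trip = 62 km.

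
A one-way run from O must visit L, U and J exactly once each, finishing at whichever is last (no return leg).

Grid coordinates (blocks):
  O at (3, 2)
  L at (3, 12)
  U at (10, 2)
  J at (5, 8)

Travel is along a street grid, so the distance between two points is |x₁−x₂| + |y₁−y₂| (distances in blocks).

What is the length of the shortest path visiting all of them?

24 blocks — the minimum one-way total.

There are 3! = 6 possible orderings.
O → L → U → J: 10+17+11 = 38
O → L → J → U: 10+6+11 = 27
O → U → L → J: 7+17+6 = 30
O → U → J → L: 7+11+6 = 24
O → J → L → U: 8+6+17 = 31
O → J → U → L: 8+11+17 = 36
The minimum is 24.
One shortest path: O → U → J → L.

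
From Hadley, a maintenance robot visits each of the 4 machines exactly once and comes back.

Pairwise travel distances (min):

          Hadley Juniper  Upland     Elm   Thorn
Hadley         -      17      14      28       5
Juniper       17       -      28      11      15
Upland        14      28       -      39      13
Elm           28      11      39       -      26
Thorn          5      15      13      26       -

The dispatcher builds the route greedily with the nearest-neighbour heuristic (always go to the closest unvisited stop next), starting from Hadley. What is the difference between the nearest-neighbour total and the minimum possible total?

Hadley: Thorn=5, Upland=14, Juniper=17, Elm=28 ⇒ Thorn
Thorn: Upland=13, Juniper=15, Elm=26 ⇒ Upland
Upland: Juniper=28, Elm=39 ⇒ Juniper
Juniper: Elm=11 ⇒ Elm
NN route Hadley → Thorn → Upland → Juniper → Elm → Hadley costs 85.
Optimal: Hadley → Juniper → Elm → Thorn → Upland → Hadley costs 81 (by enumerating all 12 distinct tours).
Excess = 85 − 81 = 4.

Excess over optimum: 4 min.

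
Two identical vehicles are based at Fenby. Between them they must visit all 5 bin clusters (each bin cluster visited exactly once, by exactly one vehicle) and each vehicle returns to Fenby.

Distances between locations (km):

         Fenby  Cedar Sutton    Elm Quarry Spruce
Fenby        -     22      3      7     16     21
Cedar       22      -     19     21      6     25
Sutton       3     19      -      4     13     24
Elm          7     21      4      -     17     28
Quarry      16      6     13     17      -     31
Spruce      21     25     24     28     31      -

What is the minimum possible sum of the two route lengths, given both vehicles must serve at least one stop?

82 km — the smallest possible combined total.

Check every non-empty split of the stops between the two vehicles; for each half take its own optimal tour:
  {Cedar} + {Sutton, Elm, Quarry, Spruce}: 44 + 76 = 120
  {Sutton} + {Cedar, Elm, Quarry, Spruce}: 6 + 76 = 82
  {Cedar, Sutton} + {Elm, Quarry, Spruce}: 44 + 76 = 120
  {Elm} + {Cedar, Sutton, Quarry, Spruce}: 14 + 68 = 82
  {Cedar, Elm} + {Sutton, Quarry, Spruce}: 50 + 68 = 118
  {Sutton, Elm} + {Cedar, Quarry, Spruce}: 14 + 68 = 82
  … (15 splits in total)
Best: vehicle 1 Fenby → Sutton → Fenby = 6; vehicle 2 Fenby → Elm → Quarry → Cedar → Spruce → Fenby = 76; combined 82.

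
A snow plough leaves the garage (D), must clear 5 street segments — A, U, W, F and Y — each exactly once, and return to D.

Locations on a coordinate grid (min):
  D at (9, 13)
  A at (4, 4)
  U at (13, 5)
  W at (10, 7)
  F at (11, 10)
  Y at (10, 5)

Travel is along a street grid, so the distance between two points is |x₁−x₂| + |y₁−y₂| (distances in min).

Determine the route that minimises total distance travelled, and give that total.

Shortest round trip = 38 min.

D - A - U - W - F - Y - D: 14+10+5+4+6+9 = 48
D - A - U - W - Y - F - D: 14+10+5+2+6+5 = 42
D - A - U - F - W - Y - D: 14+10+7+4+2+9 = 46
D - A - U - F - Y - W - D: 14+10+7+6+2+7 = 46
D - A - U - Y - W - F - D: 14+10+3+2+4+5 = 38
D - A - U - Y - F - W - D: 14+10+3+6+4+7 = 44
D - A - W - U - F - Y - D: 14+9+5+7+6+9 = 50
D - A - W - U - Y - F - D: 14+9+5+3+6+5 = 42
D - A - W - F - U - Y - D: 14+9+4+7+3+9 = 46
D - A - W - F - Y - U - D: 14+9+4+6+3+12 = 48
D - A - W - Y - U - F - D: 14+9+2+3+7+5 = 40
D - A - W - Y - F - U - D: 14+9+2+6+7+12 = 50
D - A - F - U - W - Y - D: 14+13+7+5+2+9 = 50
D - A - F - U - Y - W - D: 14+13+7+3+2+7 = 46
… (46 more)
The minimum is 38.
One optimal route: D → A → U → Y → W → F → D (or its reverse).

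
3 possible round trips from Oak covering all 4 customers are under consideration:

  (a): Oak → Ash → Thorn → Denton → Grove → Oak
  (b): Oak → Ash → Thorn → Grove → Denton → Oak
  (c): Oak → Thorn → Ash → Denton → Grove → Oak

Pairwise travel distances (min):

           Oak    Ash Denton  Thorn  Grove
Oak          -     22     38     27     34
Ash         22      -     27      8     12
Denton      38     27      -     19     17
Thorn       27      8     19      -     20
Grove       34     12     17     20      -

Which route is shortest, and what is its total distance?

Shortest is (a), total 100 min.

(a): 22 + 8 + 19 + 17 + 34 = 100
(b): 22 + 8 + 20 + 17 + 38 = 105
(c): 27 + 8 + 27 + 17 + 34 = 113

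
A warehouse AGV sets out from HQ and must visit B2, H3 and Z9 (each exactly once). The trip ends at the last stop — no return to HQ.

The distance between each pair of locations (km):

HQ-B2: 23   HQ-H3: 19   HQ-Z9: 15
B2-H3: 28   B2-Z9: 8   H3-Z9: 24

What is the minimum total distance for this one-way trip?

Minimum one-way distance = 51 km.

There are 3! = 6 possible orderings.
HQ → B2 → H3 → Z9: 23+28+24 = 75
HQ → B2 → Z9 → H3: 23+8+24 = 55
HQ → H3 → B2 → Z9: 19+28+8 = 55
HQ → H3 → Z9 → B2: 19+24+8 = 51
HQ → Z9 → B2 → H3: 15+8+28 = 51
HQ → Z9 → H3 → B2: 15+24+28 = 67
The minimum is 51.
One shortest path: HQ → H3 → Z9 → B2.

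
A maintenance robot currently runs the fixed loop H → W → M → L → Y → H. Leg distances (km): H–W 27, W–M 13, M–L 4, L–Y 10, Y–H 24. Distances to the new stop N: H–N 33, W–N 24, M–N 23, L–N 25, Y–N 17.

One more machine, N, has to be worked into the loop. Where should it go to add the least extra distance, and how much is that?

+26 km — insert N between Y and H.

Insertion cost between consecutive stops i–j is d(i,N) + d(N,j) − d(i,j):
  between H and W: 33 + 24 − 27 = 30
  between W and M: 24 + 23 − 13 = 34
  between M and L: 23 + 25 − 4 = 44
  between L and Y: 25 + 17 − 10 = 32
  between Y and H: 17 + 33 − 24 = 26
Cheapest insertion is between Y and H, adding 26.
New total = 78 + 26 = 104.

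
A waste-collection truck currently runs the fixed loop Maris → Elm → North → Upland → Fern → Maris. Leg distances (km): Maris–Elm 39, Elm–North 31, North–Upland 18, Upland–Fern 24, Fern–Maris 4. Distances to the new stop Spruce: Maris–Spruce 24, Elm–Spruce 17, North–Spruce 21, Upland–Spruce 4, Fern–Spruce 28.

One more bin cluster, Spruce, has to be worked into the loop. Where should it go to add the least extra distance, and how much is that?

Minimum extra distance: 2 km, inserting Spruce between Maris and Elm.

Insertion cost between consecutive stops i–j is d(i,Spruce) + d(Spruce,j) − d(i,j):
  between Maris and Elm: 24 + 17 − 39 = 2
  between Elm and North: 17 + 21 − 31 = 7
  between North and Upland: 21 + 4 − 18 = 7
  between Upland and Fern: 4 + 28 − 24 = 8
  between Fern and Maris: 28 + 24 − 4 = 48
Cheapest insertion is between Maris and Elm, adding 2.
New total = 116 + 2 = 118.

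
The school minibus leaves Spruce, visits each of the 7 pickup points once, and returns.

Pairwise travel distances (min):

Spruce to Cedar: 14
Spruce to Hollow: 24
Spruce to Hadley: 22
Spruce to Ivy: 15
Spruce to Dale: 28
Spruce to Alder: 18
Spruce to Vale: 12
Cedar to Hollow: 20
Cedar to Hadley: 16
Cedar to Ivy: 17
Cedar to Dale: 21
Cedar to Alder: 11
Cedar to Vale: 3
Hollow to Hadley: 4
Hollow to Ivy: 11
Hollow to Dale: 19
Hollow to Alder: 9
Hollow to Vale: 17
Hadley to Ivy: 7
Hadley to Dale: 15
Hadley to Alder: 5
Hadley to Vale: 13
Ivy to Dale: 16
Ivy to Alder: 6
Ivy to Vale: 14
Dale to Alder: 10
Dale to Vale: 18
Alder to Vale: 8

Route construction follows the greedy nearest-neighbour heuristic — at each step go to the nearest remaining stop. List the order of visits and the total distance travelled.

From Spruce: distances to unvisited — Vale=12, Cedar=14, Ivy=15, Alder=18, Hadley=22, Hollow=24, Dale=28. Nearest is Vale (12).
From Vale: distances to unvisited — Cedar=3, Alder=8, Hadley=13, Ivy=14, Hollow=17, Dale=18. Nearest is Cedar (3).
From Cedar: distances to unvisited — Alder=11, Hadley=16, Ivy=17, Hollow=20, Dale=21. Nearest is Alder (11).
From Alder: distances to unvisited — Hadley=5, Ivy=6, Hollow=9, Dale=10. Nearest is Hadley (5).
From Hadley: distances to unvisited — Hollow=4, Ivy=7, Dale=15. Nearest is Hollow (4).
From Hollow: distances to unvisited — Ivy=11, Dale=19. Nearest is Ivy (11).
From Ivy: distances to unvisited — Dale=16. Nearest is Dale (16).
Return Dale→Spruce: 28.
Total = 12 + 3 + 11 + 5 + 4 + 11 + 16 + 28 = 90.

Nearest-neighbour total = 90 min; route Spruce → Vale → Cedar → Alder → Hadley → Hollow → Ivy → Dale → Spruce.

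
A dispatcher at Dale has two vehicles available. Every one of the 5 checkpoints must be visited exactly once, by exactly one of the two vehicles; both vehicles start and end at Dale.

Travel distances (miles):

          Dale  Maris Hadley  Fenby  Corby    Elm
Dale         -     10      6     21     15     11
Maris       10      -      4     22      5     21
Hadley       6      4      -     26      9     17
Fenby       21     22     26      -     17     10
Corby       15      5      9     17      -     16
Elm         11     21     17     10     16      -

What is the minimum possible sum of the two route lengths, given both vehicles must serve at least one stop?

Minimum combined distance: 65 miles.

Check every non-empty split of the stops between the two vehicles; for each half take its own optimal tour:
  {Maris} + {Hadley, Fenby, Corby, Elm}: 20 + 53 = 73
  {Hadley} + {Maris, Fenby, Corby, Elm}: 12 + 53 = 65
  {Maris, Hadley} + {Fenby, Corby, Elm}: 20 + 53 = 73
  {Fenby} + {Maris, Hadley, Corby, Elm}: 42 + 42 = 84
  {Maris, Fenby} + {Hadley, Corby, Elm}: 53 + 42 = 95
  {Hadley, Fenby} + {Maris, Corby, Elm}: 53 + 42 = 95
  … (15 splits in total)
Best: vehicle 1 Dale → Hadley → Dale = 12; vehicle 2 Dale → Maris → Corby → Fenby → Elm → Dale = 53; combined 65.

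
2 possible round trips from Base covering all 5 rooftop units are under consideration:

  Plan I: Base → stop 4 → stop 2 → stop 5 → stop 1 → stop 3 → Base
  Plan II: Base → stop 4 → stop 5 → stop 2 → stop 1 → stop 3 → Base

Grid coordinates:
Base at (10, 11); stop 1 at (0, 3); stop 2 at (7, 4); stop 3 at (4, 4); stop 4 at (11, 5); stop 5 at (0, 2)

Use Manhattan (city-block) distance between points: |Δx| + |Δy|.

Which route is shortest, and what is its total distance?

Plan I: 7 + 5 + 9 + 1 + 5 + 13 = 40
Plan II: 7 + 14 + 9 + 8 + 5 + 13 = 56

Shortest is Plan I, total 40.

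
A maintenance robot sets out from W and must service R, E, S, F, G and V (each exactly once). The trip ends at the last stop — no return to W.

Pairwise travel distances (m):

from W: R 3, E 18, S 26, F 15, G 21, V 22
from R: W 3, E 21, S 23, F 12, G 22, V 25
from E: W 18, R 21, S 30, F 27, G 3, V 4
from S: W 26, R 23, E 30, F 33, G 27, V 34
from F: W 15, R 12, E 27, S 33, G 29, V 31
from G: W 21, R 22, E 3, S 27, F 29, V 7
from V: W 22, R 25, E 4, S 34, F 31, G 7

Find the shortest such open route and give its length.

There are 6! = 720 possible orderings.
W → R → E → S → F → G → V: 3+21+30+33+29+7 = 123
W → R → E → S → F → V → G: 3+21+30+33+31+7 = 125
W → R → E → S → G → F → V: 3+21+30+27+29+31 = 141
W → R → E → S → G → V → F: 3+21+30+27+7+31 = 119
W → R → E → S → V → F → G: 3+21+30+34+31+29 = 148
W → R → E → S → V → G → F: 3+21+30+34+7+29 = 124
W → R → E → F → S → G → V: 3+21+27+33+27+7 = 118
W → R → E → F → S → V → G: 3+21+27+33+34+7 = 125
… (712 more)
W → R → F → E → V → G → S: 3+12+27+4+7+27 = 80  ← best
The minimum is 80.
One shortest path: W → R → F → E → V → G → S.

80 m — the minimum one-way total.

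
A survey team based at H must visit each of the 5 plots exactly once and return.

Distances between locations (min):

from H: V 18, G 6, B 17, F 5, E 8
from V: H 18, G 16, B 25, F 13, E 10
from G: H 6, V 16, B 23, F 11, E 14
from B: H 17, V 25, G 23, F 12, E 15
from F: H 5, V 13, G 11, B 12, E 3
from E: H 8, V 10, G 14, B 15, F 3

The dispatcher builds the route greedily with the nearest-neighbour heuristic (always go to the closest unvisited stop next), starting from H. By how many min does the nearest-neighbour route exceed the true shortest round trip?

The nearest-neighbour route is 10 min longer than optimal.

From H: F=5, G=6, E=8, B=17, V=18 → choose F (5).
From F: E=3, G=11, B=12, V=13 → choose E (3).
From E: V=10, G=14, B=15 → choose V (10).
From V: G=16, B=25 → choose G (16).
From G: B=23 → choose B (23).
NN route H → F → E → V → G → B → H costs 74.
Optimal: H → G → V → E → B → F → H costs 64 (by enumerating all 60 distinct tours).
Excess = 74 − 64 = 10.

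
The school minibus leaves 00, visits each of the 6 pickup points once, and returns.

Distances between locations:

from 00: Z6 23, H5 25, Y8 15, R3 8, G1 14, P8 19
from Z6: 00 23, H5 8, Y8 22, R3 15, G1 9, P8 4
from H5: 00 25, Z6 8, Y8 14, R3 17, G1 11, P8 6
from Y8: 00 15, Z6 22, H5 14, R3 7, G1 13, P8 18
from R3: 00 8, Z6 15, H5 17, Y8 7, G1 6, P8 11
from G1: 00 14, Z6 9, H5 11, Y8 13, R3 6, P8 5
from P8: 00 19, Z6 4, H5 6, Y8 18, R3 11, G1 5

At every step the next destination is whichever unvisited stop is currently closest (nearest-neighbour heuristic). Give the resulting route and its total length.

Nearest-neighbour total = 60; route 00 → R3 → G1 → P8 → Z6 → H5 → Y8 → 00.

From 00: distances to unvisited — R3=8, G1=14, Y8=15, P8=19, Z6=23, H5=25. Nearest is R3 (8).
From R3: distances to unvisited — G1=6, Y8=7, P8=11, Z6=15, H5=17. Nearest is G1 (6).
From G1: distances to unvisited — P8=5, Z6=9, H5=11, Y8=13. Nearest is P8 (5).
From P8: distances to unvisited — Z6=4, H5=6, Y8=18. Nearest is Z6 (4).
From Z6: distances to unvisited — H5=8, Y8=22. Nearest is H5 (8).
From H5: distances to unvisited — Y8=14. Nearest is Y8 (14).
Return Y8→00: 15.
Total = 8 + 6 + 5 + 4 + 8 + 14 + 15 = 60.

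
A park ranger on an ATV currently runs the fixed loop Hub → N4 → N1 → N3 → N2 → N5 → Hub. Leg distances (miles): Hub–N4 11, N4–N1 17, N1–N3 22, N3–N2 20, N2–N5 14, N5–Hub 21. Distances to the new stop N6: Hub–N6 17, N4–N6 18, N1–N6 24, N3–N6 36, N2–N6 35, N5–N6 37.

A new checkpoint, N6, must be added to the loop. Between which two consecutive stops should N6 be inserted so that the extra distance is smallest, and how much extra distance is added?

Insertion cost between consecutive stops i–j is d(i,N6) + d(N6,j) − d(i,j):
  between Hub and N4: 17 + 18 − 11 = 24
  between N4 and N1: 18 + 24 − 17 = 25
  between N1 and N3: 24 + 36 − 22 = 38
  between N3 and N2: 36 + 35 − 20 = 51
  between N2 and N5: 35 + 37 − 14 = 58
  between N5 and Hub: 37 + 17 − 21 = 33
Cheapest insertion is between Hub and N4, adding 24.
New total = 105 + 24 = 129.

Minimum extra distance: 24 miles, inserting N6 between Hub and N4.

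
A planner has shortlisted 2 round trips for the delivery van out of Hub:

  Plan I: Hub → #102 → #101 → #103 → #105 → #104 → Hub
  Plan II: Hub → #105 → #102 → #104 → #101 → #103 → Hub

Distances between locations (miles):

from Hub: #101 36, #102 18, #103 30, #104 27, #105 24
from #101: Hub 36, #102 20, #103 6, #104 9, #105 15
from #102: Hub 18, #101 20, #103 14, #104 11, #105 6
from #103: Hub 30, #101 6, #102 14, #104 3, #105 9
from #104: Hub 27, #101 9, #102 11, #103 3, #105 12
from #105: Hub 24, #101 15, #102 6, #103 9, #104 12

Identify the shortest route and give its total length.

Plan I: 18 + 20 + 6 + 9 + 12 + 27 = 92
Plan II: 24 + 6 + 11 + 9 + 6 + 30 = 86

86 miles — Plan II is the shortest.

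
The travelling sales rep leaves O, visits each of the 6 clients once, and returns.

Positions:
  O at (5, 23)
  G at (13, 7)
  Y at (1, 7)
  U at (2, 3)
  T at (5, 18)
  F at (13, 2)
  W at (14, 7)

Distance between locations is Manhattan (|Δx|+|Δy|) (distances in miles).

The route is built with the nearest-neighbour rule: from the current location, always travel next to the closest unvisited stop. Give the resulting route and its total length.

O → [T:5 / Y:20 / U:23 / G:24 / W:25 / F:29] → T (5)
T → [Y:15 / U:18 / G:19 / W:20 / F:24] → Y (15)
Y → [U:5 / G:12 / W:13 / F:17] → U (5)
U → [F:12 / G:15 / W:16] → F (12)
F → [G:5 / W:6] → G (5)
G → [W:1] → W (1)
Return W→O: 25.
Total = 5 + 15 + 5 + 12 + 5 + 1 + 25 = 68.

Nearest-neighbour total = 68 miles; route O → T → Y → U → F → G → W → O.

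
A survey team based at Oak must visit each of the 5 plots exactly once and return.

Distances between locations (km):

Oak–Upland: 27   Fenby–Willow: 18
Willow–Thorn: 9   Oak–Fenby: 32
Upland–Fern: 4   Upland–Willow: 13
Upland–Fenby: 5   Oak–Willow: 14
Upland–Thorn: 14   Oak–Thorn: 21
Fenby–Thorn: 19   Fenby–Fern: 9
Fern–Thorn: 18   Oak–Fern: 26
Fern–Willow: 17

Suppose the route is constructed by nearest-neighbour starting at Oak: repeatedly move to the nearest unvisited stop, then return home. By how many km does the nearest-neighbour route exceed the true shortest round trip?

From Oak: Willow=14, Thorn=21, Fern=26, Upland=27, Fenby=32 → choose Willow (14).
From Willow: Thorn=9, Upland=13, Fern=17, Fenby=18 → choose Thorn (9).
From Thorn: Upland=14, Fern=18, Fenby=19 → choose Upland (14).
From Upland: Fern=4, Fenby=5 → choose Fern (4).
From Fern: Fenby=9 → choose Fenby (9).
NN route Oak → Willow → Thorn → Upland → Fern → Fenby → Oak costs 82.
Optimal: Oak → Fern → Upland → Fenby → Thorn → Willow → Oak costs 77 (by enumerating all 60 distinct tours).
Excess = 82 − 77 = 5.

The nearest-neighbour route is 5 km longer than optimal.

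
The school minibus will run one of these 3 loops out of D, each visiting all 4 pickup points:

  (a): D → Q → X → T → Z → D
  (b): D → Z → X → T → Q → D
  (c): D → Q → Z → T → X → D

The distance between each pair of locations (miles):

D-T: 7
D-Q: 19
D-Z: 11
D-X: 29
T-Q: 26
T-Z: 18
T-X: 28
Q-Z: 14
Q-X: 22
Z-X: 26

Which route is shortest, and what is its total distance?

98 miles — (a) is the shortest.

(a): 19 + 22 + 28 + 18 + 11 = 98
(b): 11 + 26 + 28 + 26 + 19 = 110
(c): 19 + 14 + 18 + 28 + 29 = 108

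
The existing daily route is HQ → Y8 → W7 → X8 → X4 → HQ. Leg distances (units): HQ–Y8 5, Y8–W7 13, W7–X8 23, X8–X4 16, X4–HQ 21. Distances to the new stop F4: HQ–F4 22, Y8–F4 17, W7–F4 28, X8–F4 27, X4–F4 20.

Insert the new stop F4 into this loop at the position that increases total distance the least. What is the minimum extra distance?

Minimum extra distance: 21, inserting F4 between X4 and HQ.

Insertion cost between consecutive stops i–j is d(i,F4) + d(F4,j) − d(i,j):
  between HQ and Y8: 22 + 17 − 5 = 34
  between Y8 and W7: 17 + 28 − 13 = 32
  between W7 and X8: 28 + 27 − 23 = 32
  between X8 and X4: 27 + 20 − 16 = 31
  between X4 and HQ: 20 + 22 − 21 = 21
Cheapest insertion is between X4 and HQ, adding 21.
New total = 78 + 21 = 99.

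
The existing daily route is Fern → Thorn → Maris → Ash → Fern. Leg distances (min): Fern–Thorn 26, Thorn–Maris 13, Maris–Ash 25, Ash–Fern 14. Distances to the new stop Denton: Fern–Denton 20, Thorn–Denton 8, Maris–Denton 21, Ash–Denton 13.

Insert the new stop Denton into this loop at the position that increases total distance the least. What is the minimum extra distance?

Minimum extra distance: 2 min, inserting Denton between Fern and Thorn.

Insertion cost between consecutive stops i–j is d(i,Denton) + d(Denton,j) − d(i,j):
  between Fern and Thorn: 20 + 8 − 26 = 2
  between Thorn and Maris: 8 + 21 − 13 = 16
  between Maris and Ash: 21 + 13 − 25 = 9
  between Ash and Fern: 13 + 20 − 14 = 19
Cheapest insertion is between Fern and Thorn, adding 2.
New total = 78 + 2 = 80.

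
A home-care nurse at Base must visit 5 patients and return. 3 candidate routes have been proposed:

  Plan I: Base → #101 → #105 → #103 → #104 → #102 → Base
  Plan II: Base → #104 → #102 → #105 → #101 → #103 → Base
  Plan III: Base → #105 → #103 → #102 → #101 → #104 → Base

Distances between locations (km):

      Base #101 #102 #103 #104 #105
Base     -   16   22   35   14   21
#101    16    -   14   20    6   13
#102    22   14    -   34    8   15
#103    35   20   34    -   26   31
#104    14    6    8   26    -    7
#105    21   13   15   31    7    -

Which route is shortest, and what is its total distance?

Plan I: 16 + 13 + 31 + 26 + 8 + 22 = 116
Plan II: 14 + 8 + 15 + 13 + 20 + 35 = 105
Plan III: 21 + 31 + 34 + 14 + 6 + 14 = 120

105 km — Plan II is the shortest.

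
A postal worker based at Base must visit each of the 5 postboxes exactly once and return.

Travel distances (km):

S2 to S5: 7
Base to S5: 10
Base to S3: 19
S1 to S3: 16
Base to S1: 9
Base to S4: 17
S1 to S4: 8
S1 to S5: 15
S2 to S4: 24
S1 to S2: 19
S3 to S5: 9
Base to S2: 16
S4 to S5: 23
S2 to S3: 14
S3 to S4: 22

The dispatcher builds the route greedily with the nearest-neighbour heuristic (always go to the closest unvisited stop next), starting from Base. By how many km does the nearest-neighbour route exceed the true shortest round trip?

1 km longer than the optimal tour.

Base: S1=9, S5=10, S2=16, S4=17, S3=19 ⇒ S1
S1: S4=8, S5=15, S3=16, S2=19 ⇒ S4
S4: S3=22, S5=23, S2=24 ⇒ S3
S3: S5=9, S2=14 ⇒ S5
S5: S2=7 ⇒ S2
NN route Base → S1 → S4 → S3 → S5 → S2 → Base costs 71.
Optimal: Base → S1 → S4 → S3 → S2 → S5 → Base costs 70 (by enumerating all 60 distinct tours).
Excess = 71 − 70 = 1.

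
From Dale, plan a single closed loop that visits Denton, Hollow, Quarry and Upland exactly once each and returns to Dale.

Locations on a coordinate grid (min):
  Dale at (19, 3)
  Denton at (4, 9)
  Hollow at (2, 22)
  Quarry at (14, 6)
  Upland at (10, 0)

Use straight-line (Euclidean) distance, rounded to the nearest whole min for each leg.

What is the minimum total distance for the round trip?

Dale - Denton - Hollow - Quarry - Upland - Dale: 16+13+20+7+9 = 65
Dale - Denton - Hollow - Upland - Quarry - Dale: 16+13+23+7+6 = 65
Dale - Denton - Quarry - Hollow - Upland - Dale: 16+10+20+23+9 = 78
Dale - Denton - Quarry - Upland - Hollow - Dale: 16+10+7+23+25 = 81
Dale - Denton - Upland - Hollow - Quarry - Dale: 16+11+23+20+6 = 76
Dale - Denton - Upland - Quarry - Hollow - Dale: 16+11+7+20+25 = 79
Dale - Hollow - Denton - Quarry - Upland - Dale: 25+13+10+7+9 = 64
Dale - Hollow - Denton - Upland - Quarry - Dale: 25+13+11+7+6 = 62
Dale - Hollow - Quarry - Denton - Upland - Dale: 25+20+10+11+9 = 75
Dale - Hollow - Upland - Denton - Quarry - Dale: 25+23+11+10+6 = 75
Dale - Quarry - Denton - Hollow - Upland - Dale: 6+10+13+23+9 = 61
Dale - Quarry - Hollow - Denton - Upland - Dale: 6+20+13+11+9 = 59
The minimum is 59.
One optimal route: Dale → Quarry → Hollow → Denton → Upland → Dale (or its reverse).

Minimum total distance: 59 min.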